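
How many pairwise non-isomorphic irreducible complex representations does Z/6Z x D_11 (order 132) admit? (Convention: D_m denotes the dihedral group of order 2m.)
42

Argument: The number of irreducible complex representations of a finite group equals its number of conjugacy classes. For a direct product, #classes(G x H) = #classes(G) * #classes(H). Z/6Z has 6 classes (abelian), D_11 has 7 classes, so 6 * 7 = 42, so Z/6Z x D_11 (order 132) has exactly 42 irreducible complex representations.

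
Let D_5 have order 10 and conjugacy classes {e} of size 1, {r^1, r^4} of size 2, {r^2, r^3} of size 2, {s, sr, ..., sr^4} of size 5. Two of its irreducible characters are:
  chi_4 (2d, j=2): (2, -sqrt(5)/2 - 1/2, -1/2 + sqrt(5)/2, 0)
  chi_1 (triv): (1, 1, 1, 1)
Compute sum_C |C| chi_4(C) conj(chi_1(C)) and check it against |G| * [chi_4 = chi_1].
Sum = 0; so <chi_4, chi_1> = 0 (distinct irreducibles are orthogonal).

Solution. Compute term by term over conjugacy classes (|C| * chi_4(C) * conj(chi_1(C))):
  1*(2)*conj(1) + 2*(-sqrt(5)/2 - 1/2)*conj(1) + 2*(-1/2 + sqrt(5)/2)*conj(1) + 5*(0)*conj(1)
  = (2) + (-sqrt(5) - 1) + (-1 + sqrt(5)) + (0)
  = 0.
Dividing by |G| = 10 gives 0/10 = 0, matching the row-orthogonality relation <chi_4, chi_1> = [chi_4 = chi_1].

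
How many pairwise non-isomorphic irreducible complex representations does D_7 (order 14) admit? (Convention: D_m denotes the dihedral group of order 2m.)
5

Derivation: The number of irreducible complex representations of a finite group equals its number of conjugacy classes. D_7 has 5 conjugacy classes ((n+3)/2 for n odd), so D_7 (order 14) has exactly 5 irreducible complex representations.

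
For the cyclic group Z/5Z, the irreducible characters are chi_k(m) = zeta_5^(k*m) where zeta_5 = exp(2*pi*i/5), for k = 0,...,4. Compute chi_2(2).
chi_2(2) = zeta_5^4 = exp(-2*I*pi/5)

Solution. chi_2(2) = zeta_5^(2*2) = zeta_5^4. Since zeta_5^5 = 1, this equals zeta_5^4 = exp(2*pi*i*4/5) = exp(-2*I*pi/5).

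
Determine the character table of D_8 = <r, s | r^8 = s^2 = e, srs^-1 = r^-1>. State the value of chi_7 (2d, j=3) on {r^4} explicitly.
Conjugacy classes: {e} of size 1, {r^4} of size 1, {r^1, r^7} of size 2, {r^2, r^6} of size 2, {r^3, r^5} of size 2, {s, sr^2, ...} of size 4, {sr, sr^3, ...} of size 4.
Character table:
  irrep \ class              {e} (size 1)  {r^4} (size 1)  {r^1, r^7} (size 2)  {r^2, r^6} (size 2)  {r^3, r^5} (size 2)  {s, sr^2, ...} (size 4)  {sr, sr^3, ...} (size 4)
  chi_1 (triv)               1             1               1                    1                    1                    1                        1                       
  chi_2 (sign: r->1, s->-1)  1             1               1                    1                    1                    -1                       -1                      
  chi_3 (r->-1, s->1)        1             1               -1                   1                    -1                   1                        -1                      
  chi_4 (r->-1, s->-1)       1             1               -1                   1                    -1                   -1                       1                       
  chi_5 (2d, j=1)            2             -2              sqrt(2)              0                    -sqrt(2)             0                        0                       
  chi_6 (2d, j=2)            2             2               0                    -2                   0                    0                        0                       
  chi_7 (2d, j=3)            2             -2              -sqrt(2)             0                    sqrt(2)              0                        0                       

Spot check: chi_7 (2d, j=3) on {r^4} = -2.

Justification: D_8 has order 2*8 = 16 with 7 conjugacy classes, hence 7 irreducibles. Sum of squared dims 1 + 1 + 1 + 1 + 4 + 4 + 4 = 16 = |G|. Linear characters come from the abelianisation; the 2-dimensional irreps have character r^k -> 2*cos(2*pi*j*k/8), reflections -> 0.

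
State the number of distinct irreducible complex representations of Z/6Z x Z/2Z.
12

The number of irreducible complex representations of a finite group equals its number of conjugacy classes. Z/6Z x Z/2Z is abelian of order 12, so every element is its own conjugacy class: 12 classes, so Z/6Z x Z/2Z (order 12) has exactly 12 irreducible complex representations.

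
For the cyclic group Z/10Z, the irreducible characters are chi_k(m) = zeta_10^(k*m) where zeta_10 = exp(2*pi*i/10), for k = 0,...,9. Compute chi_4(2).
chi_4(2) = zeta_10^8 = exp(-2*I*pi/5)

Explanation: chi_4(2) = zeta_10^(4*2) = zeta_10^8. Since zeta_10^10 = 1, this equals zeta_10^8 = exp(2*pi*i*8/10) = exp(-2*I*pi/5).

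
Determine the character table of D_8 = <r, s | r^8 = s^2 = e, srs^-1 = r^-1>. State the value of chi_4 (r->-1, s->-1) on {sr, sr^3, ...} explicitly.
Conjugacy classes: {e} of size 1, {r^4} of size 1, {r^1, r^7} of size 2, {r^2, r^6} of size 2, {r^3, r^5} of size 2, {s, sr^2, ...} of size 4, {sr, sr^3, ...} of size 4.
Character table:
  irrep \ class              {e} (size 1)  {r^4} (size 1)  {r^1, r^7} (size 2)  {r^2, r^6} (size 2)  {r^3, r^5} (size 2)  {s, sr^2, ...} (size 4)  {sr, sr^3, ...} (size 4)
  chi_1 (triv)               1             1               1                    1                    1                    1                        1                       
  chi_2 (sign: r->1, s->-1)  1             1               1                    1                    1                    -1                       -1                      
  chi_3 (r->-1, s->1)        1             1               -1                   1                    -1                   1                        -1                      
  chi_4 (r->-1, s->-1)       1             1               -1                   1                    -1                   -1                       1                       
  chi_5 (2d, j=1)            2             -2              sqrt(2)              0                    -sqrt(2)             0                        0                       
  chi_6 (2d, j=2)            2             2               0                    -2                   0                    0                        0                       
  chi_7 (2d, j=3)            2             -2              -sqrt(2)             0                    sqrt(2)              0                        0                       

Spot check: chi_4 (r->-1, s->-1) on {sr, sr^3, ...} = 1.

Explanation: D_8 has order 2*8 = 16 with 7 conjugacy classes, hence 7 irreducibles. Sum of squared dims 1 + 1 + 1 + 1 + 4 + 4 + 4 = 16 = |G|. Linear characters come from the abelianisation; the 2-dimensional irreps have character r^k -> 2*cos(2*pi*j*k/8), reflections -> 0.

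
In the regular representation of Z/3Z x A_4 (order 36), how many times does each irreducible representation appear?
Each irreducible V_i of dimension d_i appears with multiplicity d_i, i.e. rho_reg = (direct sum over all irreducibles V_i) d_i V_i. The irreducible dimensions for Z/3Z x A_4 are 1, 1, 1, 1, 1, 1, 1, 1, 1, 3, 3, 3: 9 irreducibles of dimension 1, each with multiplicity 1; 3 irreducibles of dimension 3, each with multiplicity 3. Total dimension 9*1*1 + 3*3*3 = 36 = |G|.

Argument: General theorem: in the regular representation of a finite group G, each irreducible appears with multiplicity equal to its dimension. Check: dim(rho_reg) = sum d_i^2 = 1 + 1 + 1 + 1 + 1 + 1 + 1 + 1 + 1 + 9 + 9 + 9 = 36 = |G|.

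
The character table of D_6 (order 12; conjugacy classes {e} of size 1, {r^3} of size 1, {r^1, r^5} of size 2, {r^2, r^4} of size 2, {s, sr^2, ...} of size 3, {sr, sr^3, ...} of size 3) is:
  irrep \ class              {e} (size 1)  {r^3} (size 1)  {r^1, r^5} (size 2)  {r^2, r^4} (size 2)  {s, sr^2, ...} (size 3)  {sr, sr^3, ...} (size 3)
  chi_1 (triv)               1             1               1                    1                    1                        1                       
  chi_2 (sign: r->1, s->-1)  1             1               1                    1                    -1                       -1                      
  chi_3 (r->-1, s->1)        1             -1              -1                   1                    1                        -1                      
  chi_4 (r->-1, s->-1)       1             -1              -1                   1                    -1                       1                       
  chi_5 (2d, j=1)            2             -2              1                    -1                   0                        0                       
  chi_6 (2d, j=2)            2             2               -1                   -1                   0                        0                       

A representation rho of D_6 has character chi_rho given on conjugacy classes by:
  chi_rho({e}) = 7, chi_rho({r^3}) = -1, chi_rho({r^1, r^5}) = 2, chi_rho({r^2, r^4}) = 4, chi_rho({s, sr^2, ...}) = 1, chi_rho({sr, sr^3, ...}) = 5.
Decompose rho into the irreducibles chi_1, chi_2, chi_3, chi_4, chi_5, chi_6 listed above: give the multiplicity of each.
Multiplicities: chi_1: 3, chi_2: 0, chi_3: 0, chi_4: 2, chi_5: 1, chi_6: 0.

Solution. Use <chi_rho, chi> = (1/|G|) sum_C |C| * chi_rho(C) * conj(chi(C)) with |G| = 12 for each irreducible chi in the table:
  <chi_rho, chi_1> = (1/12)[1*(7)*conj(1) + 1*(-1)*conj(1) + 2*(2)*conj(1) + 2*(4)*conj(1) + 3*(1)*conj(1) + 3*(5)*conj(1)]
      = (1/12)[(7) + (-1) + (4) + (8) + (3) + (15)] = 36/12 = 3
  <chi_rho, chi_2> = (1/12)[1*(7)*conj(1) + 1*(-1)*conj(1) + 2*(2)*conj(1) + 2*(4)*conj(1) + 3*(1)*conj(-1) + 3*(5)*conj(-1)]
      = (1/12)[(7) + (-1) + (4) + (8) + (-3) + (-15)] = 0/12 = 0
  <chi_rho, chi_3> = (1/12)[1*(7)*conj(1) + 1*(-1)*conj(-1) + 2*(2)*conj(-1) + 2*(4)*conj(1) + 3*(1)*conj(1) + 3*(5)*conj(-1)]
      = (1/12)[(7) + (1) + (-4) + (8) + (3) + (-15)] = 0/12 = 0
  <chi_rho, chi_4> = (1/12)[1*(7)*conj(1) + 1*(-1)*conj(-1) + 2*(2)*conj(-1) + 2*(4)*conj(1) + 3*(1)*conj(-1) + 3*(5)*conj(1)]
      = (1/12)[(7) + (1) + (-4) + (8) + (-3) + (15)] = 24/12 = 2
  <chi_rho, chi_5> = (1/12)[1*(7)*conj(2) + 1*(-1)*conj(-2) + 2*(2)*conj(1) + 2*(4)*conj(-1) + 3*(1)*conj(0) + 3*(5)*conj(0)]
      = (1/12)[(14) + (2) + (4) + (-8) + (0) + (0)] = 12/12 = 1
  <chi_rho, chi_6> = (1/12)[1*(7)*conj(2) + 1*(-1)*conj(2) + 2*(2)*conj(-1) + 2*(4)*conj(-1) + 3*(1)*conj(0) + 3*(5)*conj(0)]
      = (1/12)[(14) + (-2) + (-4) + (-8) + (0) + (0)] = 0/12 = 0
Dimension check: dim(rho) = sum (mult * dim) = 3*1 + 0*1 + 0*1 + 2*1 + 1*2 + 0*2 = 7 = chi_rho(e) = 7.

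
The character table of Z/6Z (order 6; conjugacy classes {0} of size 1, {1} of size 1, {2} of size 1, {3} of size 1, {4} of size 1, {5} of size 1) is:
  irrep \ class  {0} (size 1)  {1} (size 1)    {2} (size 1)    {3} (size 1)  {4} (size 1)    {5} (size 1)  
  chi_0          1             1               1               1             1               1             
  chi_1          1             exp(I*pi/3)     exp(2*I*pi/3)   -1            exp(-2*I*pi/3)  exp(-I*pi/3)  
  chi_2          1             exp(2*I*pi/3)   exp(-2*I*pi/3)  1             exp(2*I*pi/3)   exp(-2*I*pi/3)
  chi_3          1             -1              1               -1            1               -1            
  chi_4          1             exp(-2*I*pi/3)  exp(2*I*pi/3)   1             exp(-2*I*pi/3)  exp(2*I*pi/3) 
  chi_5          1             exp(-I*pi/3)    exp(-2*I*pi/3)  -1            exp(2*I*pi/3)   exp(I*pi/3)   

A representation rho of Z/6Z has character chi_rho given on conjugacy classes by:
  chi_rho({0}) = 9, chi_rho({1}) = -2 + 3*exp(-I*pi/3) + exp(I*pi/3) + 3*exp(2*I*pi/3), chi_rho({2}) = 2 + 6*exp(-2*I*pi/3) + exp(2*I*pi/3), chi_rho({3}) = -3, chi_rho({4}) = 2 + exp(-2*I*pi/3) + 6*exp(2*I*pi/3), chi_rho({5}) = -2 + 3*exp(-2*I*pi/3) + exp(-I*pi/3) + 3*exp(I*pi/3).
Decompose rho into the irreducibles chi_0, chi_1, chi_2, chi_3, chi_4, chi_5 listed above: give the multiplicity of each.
Multiplicities: chi_0: 0, chi_1: 1, chi_2: 3, chi_3: 2, chi_4: 0, chi_5: 3.

Argument: Use <chi_rho, chi> = (1/|G|) sum_C |C| * chi_rho(C) * conj(chi(C)) with |G| = 6 for each irreducible chi in the table:
  <chi_rho, chi_0> = (1/6)[1*(9)*conj(1) + 1*(-2 + 3*exp(-I*pi/3) + exp(I*pi/3) + 3*exp(2*I*pi/3))*conj(1) + 1*(2 + 6*exp(-2*I*pi/3) + exp(2*I*pi/3))*conj(1) + 1*(-3)*conj(1) + 1*(2 + exp(-2*I*pi/3) + 6*exp(2*I*pi/3))*conj(1) + 1*(-2 + 3*exp(-2*I*pi/3) + exp(-I*pi/3) + 3*exp(I*pi/3))*conj(1)]
      = (1/6)[(9) + (-2 + 3*exp(-I*pi/3) + exp(I*pi/3) + 3*exp(2*I*pi/3)) + (2 + 6*exp(-2*I*pi/3) + exp(2*I*pi/3)) + (-3) + (2 + exp(-2*I*pi/3) + 6*exp(2*I*pi/3)) + (-2 + 3*exp(-2*I*pi/3) + exp(-I*pi/3) + 3*exp(I*pi/3))] = 0/6 = 0
  <chi_rho, chi_1> = (1/6)[1*(9)*conj(1) + 1*(-2 + 3*exp(-I*pi/3) + exp(I*pi/3) + 3*exp(2*I*pi/3))*conj(exp(I*pi/3)) + 1*(2 + 6*exp(-2*I*pi/3) + exp(2*I*pi/3))*conj(exp(2*I*pi/3)) + 1*(-3)*conj(-1) + 1*(2 + exp(-2*I*pi/3) + 6*exp(2*I*pi/3))*conj(exp(-2*I*pi/3)) + 1*(-2 + 3*exp(-2*I*pi/3) + exp(-I*pi/3) + 3*exp(I*pi/3))*conj(exp(-I*pi/3))]
      = (1/6)[(9) + (1 + 3*exp(-2*I*pi/3) - 2*exp(-I*pi/3) + 3*exp(I*pi/3)) + (1 + 2*exp(-2*I*pi/3) + 6*exp(2*I*pi/3)) + (3) + (1 + 6*exp(-2*I*pi/3) + 2*exp(2*I*pi/3)) + (1 + 3*exp(-I*pi/3) - 2*exp(I*pi/3) + 3*exp(2*I*pi/3))] = 6/6 = 1
  <chi_rho, chi_2> = (1/6)[1*(9)*conj(1) + 1*(-2 + 3*exp(-I*pi/3) + exp(I*pi/3) + 3*exp(2*I*pi/3))*conj(exp(2*I*pi/3)) + 1*(2 + 6*exp(-2*I*pi/3) + exp(2*I*pi/3))*conj(exp(-2*I*pi/3)) + 1*(-3)*conj(1) + 1*(2 + exp(-2*I*pi/3) + 6*exp(2*I*pi/3))*conj(exp(2*I*pi/3)) + 1*(-2 + 3*exp(-2*I*pi/3) + exp(-I*pi/3) + 3*exp(I*pi/3))*conj(exp(-2*I*pi/3))]
      = (1/6)[(9) + (exp(-I*pi/3) - 2*exp(-2*I*pi/3)) + (6 + exp(-2*I*pi/3) + 2*exp(2*I*pi/3)) + (-3) + (6 + 2*exp(-2*I*pi/3) + exp(2*I*pi/3)) + (-2*exp(2*I*pi/3) + exp(I*pi/3))] = 18/6 = 3
  <chi_rho, chi_3> = (1/6)[1*(9)*conj(1) + 1*(-2 + 3*exp(-I*pi/3) + exp(I*pi/3) + 3*exp(2*I*pi/3))*conj(-1) + 1*(2 + 6*exp(-2*I*pi/3) + exp(2*I*pi/3))*conj(1) + 1*(-3)*conj(-1) + 1*(2 + exp(-2*I*pi/3) + 6*exp(2*I*pi/3))*conj(1) + 1*(-2 + 3*exp(-2*I*pi/3) + exp(-I*pi/3) + 3*exp(I*pi/3))*conj(-1)]
      = (1/6)[(9) + (2 - 3*exp(2*I*pi/3) - exp(I*pi/3) - 3*exp(-I*pi/3)) + (2 + 6*exp(-2*I*pi/3) + exp(2*I*pi/3)) + (3) + (2 + exp(-2*I*pi/3) + 6*exp(2*I*pi/3)) + (2 - 3*exp(I*pi/3) - exp(-I*pi/3) - 3*exp(-2*I*pi/3))] = 12/6 = 2
  <chi_rho, chi_4> = (1/6)[1*(9)*conj(1) + 1*(-2 + 3*exp(-I*pi/3) + exp(I*pi/3) + 3*exp(2*I*pi/3))*conj(exp(-2*I*pi/3)) + 1*(2 + 6*exp(-2*I*pi/3) + exp(2*I*pi/3))*conj(exp(2*I*pi/3)) + 1*(-3)*conj(1) + 1*(2 + exp(-2*I*pi/3) + 6*exp(2*I*pi/3))*conj(exp(-2*I*pi/3)) + 1*(-2 + 3*exp(-2*I*pi/3) + exp(-I*pi/3) + 3*exp(I*pi/3))*conj(exp(2*I*pi/3))]
      = (1/6)[(9) + (-1 + 3*exp(-2*I*pi/3) - 2*exp(2*I*pi/3) + 3*exp(I*pi/3)) + (1 + 2*exp(-2*I*pi/3) + 6*exp(2*I*pi/3)) + (-3) + (1 + 6*exp(-2*I*pi/3) + 2*exp(2*I*pi/3)) + (-1 + 3*exp(-I*pi/3) - 2*exp(-2*I*pi/3) + 3*exp(2*I*pi/3))] = 0/6 = 0
  <chi_rho, chi_5> = (1/6)[1*(9)*conj(1) + 1*(-2 + 3*exp(-I*pi/3) + exp(I*pi/3) + 3*exp(2*I*pi/3))*conj(exp(-I*pi/3)) + 1*(2 + 6*exp(-2*I*pi/3) + exp(2*I*pi/3))*conj(exp(-2*I*pi/3)) + 1*(-3)*conj(-1) + 1*(2 + exp(-2*I*pi/3) + 6*exp(2*I*pi/3))*conj(exp(2*I*pi/3)) + 1*(-2 + 3*exp(-2*I*pi/3) + exp(-I*pi/3) + 3*exp(I*pi/3))*conj(exp(I*pi/3))]
      = (1/6)[(9) + (-2*exp(I*pi/3) + exp(2*I*pi/3)) + (6 + exp(-2*I*pi/3) + 2*exp(2*I*pi/3)) + (3) + (6 + 2*exp(-2*I*pi/3) + exp(2*I*pi/3)) + (exp(-2*I*pi/3) - 2*exp(-I*pi/3))] = 18/6 = 3
(Exp terms are combined using exp(i*s)*conj(exp(i*t)) = exp(i*(s-t)), and sums of them are collapsed using the identity that for every m > 1 the m distinct m-th roots of unity sum to 0, e.g. 1 + exp(2*I*pi/3) + exp(-2*I*pi/3) = 0.)
Dimension check: dim(rho) = sum (mult * dim) = 0*1 + 1*1 + 3*1 + 2*1 + 0*1 + 3*1 = 9 = chi_rho(e) = 9.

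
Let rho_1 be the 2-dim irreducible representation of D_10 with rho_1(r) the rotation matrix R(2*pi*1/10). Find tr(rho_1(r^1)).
chi_{rho_1}(r^1) = 2*cos(2*pi*1*1/10) = 1/2 + sqrt(5)/2

Details: rho_1(r^1) is rotation by angle 2*pi*1*1/10, whose trace is 2*cos(2*pi*1*1/10) = 1/2 + sqrt(5)/2.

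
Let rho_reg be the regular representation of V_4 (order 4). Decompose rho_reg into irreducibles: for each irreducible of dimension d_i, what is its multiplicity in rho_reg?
Each irreducible V_i of dimension d_i appears with multiplicity d_i, i.e. rho_reg = (direct sum over all irreducibles V_i) d_i V_i. The irreducible dimensions for V_4 are 1, 1, 1, 1: 4 irreducibles of dimension 1, each with multiplicity 1. Total dimension 4*1*1 = 4 = |G|.

Explanation: General theorem: in the regular representation of a finite group G, each irreducible appears with multiplicity equal to its dimension. Check: dim(rho_reg) = sum d_i^2 = 1 + 1 + 1 + 1 = 4 = |G|.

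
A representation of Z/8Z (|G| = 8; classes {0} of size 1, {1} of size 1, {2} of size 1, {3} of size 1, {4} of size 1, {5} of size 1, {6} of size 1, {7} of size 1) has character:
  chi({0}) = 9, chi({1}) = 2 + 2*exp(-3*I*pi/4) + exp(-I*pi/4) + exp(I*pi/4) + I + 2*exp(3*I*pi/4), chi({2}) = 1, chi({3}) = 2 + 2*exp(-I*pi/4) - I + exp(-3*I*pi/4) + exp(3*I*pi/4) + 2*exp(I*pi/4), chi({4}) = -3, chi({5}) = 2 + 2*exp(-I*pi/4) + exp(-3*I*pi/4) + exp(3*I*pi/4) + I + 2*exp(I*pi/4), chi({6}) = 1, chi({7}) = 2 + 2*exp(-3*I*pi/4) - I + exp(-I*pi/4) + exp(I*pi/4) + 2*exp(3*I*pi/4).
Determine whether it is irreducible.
Not irreducible (reducible): <chi, chi> = 15 > 1.

Derivation: <chi, chi> = (1/|G|) sum_C |C| * |chi(C)|^2 = (1/8)[1*|9|^2 + 1*|2 + 2*exp(-3*I*pi/4) + exp(-I*pi/4) + exp(I*pi/4) + I + 2*exp(3*I*pi/4)|^2 + 1*|1|^2 + 1*|2 + 2*exp(-I*pi/4) - I + exp(-3*I*pi/4) + exp(3*I*pi/4) + 2*exp(I*pi/4)|^2 + 1*|-3|^2 + 1*|2 + 2*exp(-I*pi/4) + exp(-3*I*pi/4) + exp(3*I*pi/4) + I + 2*exp(I*pi/4)|^2 + 1*|1|^2 + 1*|2 + 2*exp(-3*I*pi/4) - I + exp(-I*pi/4) + exp(I*pi/4) + 2*exp(3*I*pi/4)|^2]
  = (1/8)[(81) + (7 + 8*exp(-3*I*pi/4) + 4*exp(-I*pi/4) + 4*exp(I*pi/4) + 8*exp(3*I*pi/4)) + (1) + (7 + 8*exp(-I*pi/4) + 4*exp(-3*I*pi/4) + 4*exp(3*I*pi/4) + 8*exp(I*pi/4)) + (9) + (7 + 8*exp(-I*pi/4) + 4*exp(-3*I*pi/4) + 4*exp(3*I*pi/4) + 8*exp(I*pi/4)) + (1) + (7 + 8*exp(-3*I*pi/4) + 4*exp(-I*pi/4) + 4*exp(I*pi/4) + 8*exp(3*I*pi/4))] = 120/8 = 15.
(Exp terms are combined using exp(i*s)*conj(exp(i*t)) = exp(i*(s-t)), and sums of them are collapsed using the identity that for every m > 1 the m distinct m-th roots of unity sum to 0, e.g. 1 + exp(2*I*pi/3) + exp(-2*I*pi/3) = 0.)
A character is irreducible iff <chi, chi> = 1, so this representation is reducible.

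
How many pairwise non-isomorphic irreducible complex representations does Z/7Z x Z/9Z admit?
63

Derivation: The number of irreducible complex representations of a finite group equals its number of conjugacy classes. Z/7Z x Z/9Z is abelian of order 63, so every element is its own conjugacy class: 63 classes, so Z/7Z x Z/9Z (order 63) has exactly 63 irreducible complex representations.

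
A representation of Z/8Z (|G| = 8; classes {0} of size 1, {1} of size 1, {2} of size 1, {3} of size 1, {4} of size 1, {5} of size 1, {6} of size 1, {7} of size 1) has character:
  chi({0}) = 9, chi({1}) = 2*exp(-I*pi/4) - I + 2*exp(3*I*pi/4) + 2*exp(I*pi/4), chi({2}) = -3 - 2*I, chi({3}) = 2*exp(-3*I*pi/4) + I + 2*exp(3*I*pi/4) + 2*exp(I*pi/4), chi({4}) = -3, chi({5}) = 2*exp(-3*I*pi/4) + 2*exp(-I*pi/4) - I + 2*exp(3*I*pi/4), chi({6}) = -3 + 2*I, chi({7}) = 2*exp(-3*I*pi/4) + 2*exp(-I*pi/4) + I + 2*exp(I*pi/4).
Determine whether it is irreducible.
Not irreducible (reducible): <chi, chi> = 17 > 1.

Why: <chi, chi> = (1/|G|) sum_C |C| * |chi(C)|^2 = (1/8)[1*|9|^2 + 1*|2*exp(-I*pi/4) - I + 2*exp(3*I*pi/4) + 2*exp(I*pi/4)|^2 + 1*|-3 - 2*I|^2 + 1*|2*exp(-3*I*pi/4) + I + 2*exp(3*I*pi/4) + 2*exp(I*pi/4)|^2 + 1*|-3|^2 + 1*|2*exp(-3*I*pi/4) + 2*exp(-I*pi/4) - I + 2*exp(3*I*pi/4)|^2 + 1*|-3 + 2*I|^2 + 1*|2*exp(-3*I*pi/4) + 2*exp(-I*pi/4) + I + 2*exp(I*pi/4)|^2]
  = (1/8)[(81) + (5 + 2*exp(-3*I*pi/4) - 2*exp(-I*pi/4)) + (13) + (5 - 2*exp(3*I*pi/4) + 2*exp(I*pi/4)) + (9) + (5 - 2*exp(3*I*pi/4) + 2*exp(I*pi/4)) + (13) + (5 + 2*exp(-3*I*pi/4) - 2*exp(-I*pi/4))] = 136/8 = 17.
(Exp terms are combined using exp(i*s)*conj(exp(i*t)) = exp(i*(s-t)), and sums of them are collapsed using the identity that for every m > 1 the m distinct m-th roots of unity sum to 0, e.g. 1 + exp(2*I*pi/3) + exp(-2*I*pi/3) = 0.)
A character is irreducible iff <chi, chi> = 1, so this representation is reducible.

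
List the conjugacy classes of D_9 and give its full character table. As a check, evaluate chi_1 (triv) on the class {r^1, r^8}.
Conjugacy classes: {e} of size 1, {r^1, r^8} of size 2, {r^2, r^7} of size 2, {r^3, r^6} of size 2, {r^4, r^5} of size 2, {s, sr, ..., sr^8} of size 9.
Character table:
  irrep \ class              {e} (size 1)  {r^1, r^8} (size 2)  {r^2, r^7} (size 2)  {r^3, r^6} (size 2)  {r^4, r^5} (size 2)  {s, sr, ..., sr^8} (size 9)
  chi_1 (triv)               1             1                    1                    1                    1                    1                          
  chi_2 (sign: r->1, s->-1)  1             1                    1                    1                    1                    -1                         
  chi_3 (2d, j=1)            2             2*cos(2*pi/9)        2*cos(4*pi/9)        -1                   -2*cos(pi/9)         0                          
  chi_4 (2d, j=2)            2             2*cos(4*pi/9)        -2*cos(pi/9)         -1                   2*cos(2*pi/9)        0                          
  chi_5 (2d, j=3)            2             -1                   -1                   2                    -1                   0                          
  chi_6 (2d, j=4)            2             -2*cos(pi/9)         2*cos(2*pi/9)        -1                   2*cos(4*pi/9)        0                          

Spot check: chi_1 (triv) on {r^1, r^8} = 1.

Argument: D_9 has order 2*9 = 18 with 6 conjugacy classes, hence 6 irreducibles. Sum of squared dims 1 + 1 + 4 + 4 + 4 + 4 = 18 = |G|. Linear characters come from the abelianisation; the 2-dimensional irreps have character r^k -> 2*cos(2*pi*j*k/9), reflections -> 0.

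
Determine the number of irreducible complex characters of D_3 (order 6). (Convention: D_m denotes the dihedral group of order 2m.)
3

Derivation: The number of irreducible complex representations of a finite group equals its number of conjugacy classes. D_3 has 3 conjugacy classes ((n+3)/2 for n odd), so D_3 (order 6) has exactly 3 irreducible complex representations.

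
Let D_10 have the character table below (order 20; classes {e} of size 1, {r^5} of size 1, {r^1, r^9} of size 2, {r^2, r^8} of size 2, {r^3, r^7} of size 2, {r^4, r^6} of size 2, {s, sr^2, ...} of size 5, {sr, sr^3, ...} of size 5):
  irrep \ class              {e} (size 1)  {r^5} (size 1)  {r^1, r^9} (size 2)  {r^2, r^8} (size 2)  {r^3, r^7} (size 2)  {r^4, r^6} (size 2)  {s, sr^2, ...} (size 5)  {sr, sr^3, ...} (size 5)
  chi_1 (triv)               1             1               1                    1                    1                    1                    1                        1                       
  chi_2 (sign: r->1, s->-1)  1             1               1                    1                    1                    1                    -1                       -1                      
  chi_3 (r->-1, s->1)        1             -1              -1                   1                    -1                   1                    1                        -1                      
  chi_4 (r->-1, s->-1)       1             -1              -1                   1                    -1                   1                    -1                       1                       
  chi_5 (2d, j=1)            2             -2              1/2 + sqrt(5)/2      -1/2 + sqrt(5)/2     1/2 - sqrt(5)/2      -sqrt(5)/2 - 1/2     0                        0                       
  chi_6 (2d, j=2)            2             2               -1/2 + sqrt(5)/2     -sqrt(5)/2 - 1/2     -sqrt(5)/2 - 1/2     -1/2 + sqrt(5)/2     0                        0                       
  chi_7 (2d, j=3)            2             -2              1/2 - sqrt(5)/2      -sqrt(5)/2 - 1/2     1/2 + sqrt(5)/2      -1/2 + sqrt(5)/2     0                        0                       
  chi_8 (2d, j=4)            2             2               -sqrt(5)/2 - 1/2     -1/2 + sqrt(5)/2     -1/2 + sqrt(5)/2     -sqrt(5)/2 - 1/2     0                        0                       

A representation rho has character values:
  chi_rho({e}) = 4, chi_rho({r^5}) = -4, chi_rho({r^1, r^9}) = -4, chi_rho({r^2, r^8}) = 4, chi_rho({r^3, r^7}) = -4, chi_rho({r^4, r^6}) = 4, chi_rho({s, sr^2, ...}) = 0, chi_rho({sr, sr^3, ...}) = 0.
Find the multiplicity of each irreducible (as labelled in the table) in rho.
Multiplicities: chi_1: 0, chi_2: 0, chi_3: 2, chi_4: 2, chi_5: 0, chi_6: 0, chi_7: 0, chi_8: 0.

Proof sketch: Use <chi_rho, chi> = (1/|G|) sum_C |C| * chi_rho(C) * conj(chi(C)) with |G| = 20 for each irreducible chi in the table:
  <chi_rho, chi_1> = (1/20)[1*(4)*conj(1) + 1*(-4)*conj(1) + 2*(-4)*conj(1) + 2*(4)*conj(1) + 2*(-4)*conj(1) + 2*(4)*conj(1) + 5*(0)*conj(1) + 5*(0)*conj(1)]
      = (1/20)[(4) + (-4) + (-8) + (8) + (-8) + (8) + (0) + (0)] = 0/20 = 0
  <chi_rho, chi_2> = (1/20)[1*(4)*conj(1) + 1*(-4)*conj(1) + 2*(-4)*conj(1) + 2*(4)*conj(1) + 2*(-4)*conj(1) + 2*(4)*conj(1) + 5*(0)*conj(-1) + 5*(0)*conj(-1)]
      = (1/20)[(4) + (-4) + (-8) + (8) + (-8) + (8) + (0) + (0)] = 0/20 = 0
  <chi_rho, chi_3> = (1/20)[1*(4)*conj(1) + 1*(-4)*conj(-1) + 2*(-4)*conj(-1) + 2*(4)*conj(1) + 2*(-4)*conj(-1) + 2*(4)*conj(1) + 5*(0)*conj(1) + 5*(0)*conj(-1)]
      = (1/20)[(4) + (4) + (8) + (8) + (8) + (8) + (0) + (0)] = 40/20 = 2
  <chi_rho, chi_4> = (1/20)[1*(4)*conj(1) + 1*(-4)*conj(-1) + 2*(-4)*conj(-1) + 2*(4)*conj(1) + 2*(-4)*conj(-1) + 2*(4)*conj(1) + 5*(0)*conj(-1) + 5*(0)*conj(1)]
      = (1/20)[(4) + (4) + (8) + (8) + (8) + (8) + (0) + (0)] = 40/20 = 2
  <chi_rho, chi_5> = (1/20)[1*(4)*conj(2) + 1*(-4)*conj(-2) + 2*(-4)*conj(1/2 + sqrt(5)/2) + 2*(4)*conj(-1/2 + sqrt(5)/2) + 2*(-4)*conj(1/2 - sqrt(5)/2) + 2*(4)*conj(-sqrt(5)/2 - 1/2) + 5*(0)*conj(0) + 5*(0)*conj(0)]
      = (1/20)[(8) + (8) + (-4*sqrt(5) - 4) + (-4 + 4*sqrt(5)) + (-4 + 4*sqrt(5)) + (-4*sqrt(5) - 4) + (0) + (0)] = 0/20 = 0
  <chi_rho, chi_6> = (1/20)[1*(4)*conj(2) + 1*(-4)*conj(2) + 2*(-4)*conj(-1/2 + sqrt(5)/2) + 2*(4)*conj(-sqrt(5)/2 - 1/2) + 2*(-4)*conj(-sqrt(5)/2 - 1/2) + 2*(4)*conj(-1/2 + sqrt(5)/2) + 5*(0)*conj(0) + 5*(0)*conj(0)]
      = (1/20)[(8) + (-8) + (4 - 4*sqrt(5)) + (-4*sqrt(5) - 4) + (4 + 4*sqrt(5)) + (-4 + 4*sqrt(5)) + (0) + (0)] = 0/20 = 0
  <chi_rho, chi_7> = (1/20)[1*(4)*conj(2) + 1*(-4)*conj(-2) + 2*(-4)*conj(1/2 - sqrt(5)/2) + 2*(4)*conj(-sqrt(5)/2 - 1/2) + 2*(-4)*conj(1/2 + sqrt(5)/2) + 2*(4)*conj(-1/2 + sqrt(5)/2) + 5*(0)*conj(0) + 5*(0)*conj(0)]
      = (1/20)[(8) + (8) + (-4 + 4*sqrt(5)) + (-4*sqrt(5) - 4) + (-4*sqrt(5) - 4) + (-4 + 4*sqrt(5)) + (0) + (0)] = 0/20 = 0
  <chi_rho, chi_8> = (1/20)[1*(4)*conj(2) + 1*(-4)*conj(2) + 2*(-4)*conj(-sqrt(5)/2 - 1/2) + 2*(4)*conj(-1/2 + sqrt(5)/2) + 2*(-4)*conj(-1/2 + sqrt(5)/2) + 2*(4)*conj(-sqrt(5)/2 - 1/2) + 5*(0)*conj(0) + 5*(0)*conj(0)]
      = (1/20)[(8) + (-8) + (4 + 4*sqrt(5)) + (-4 + 4*sqrt(5)) + (4 - 4*sqrt(5)) + (-4*sqrt(5) - 4) + (0) + (0)] = 0/20 = 0
Dimension check: dim(rho) = sum (mult * dim) = 0*1 + 0*1 + 2*1 + 2*1 + 0*2 + 0*2 + 0*2 + 0*2 = 4 = chi_rho(e) = 4.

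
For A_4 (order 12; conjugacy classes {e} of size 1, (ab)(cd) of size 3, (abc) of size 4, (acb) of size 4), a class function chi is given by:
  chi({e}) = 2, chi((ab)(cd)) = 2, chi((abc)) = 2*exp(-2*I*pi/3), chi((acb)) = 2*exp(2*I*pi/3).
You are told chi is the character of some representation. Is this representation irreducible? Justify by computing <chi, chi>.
Not irreducible (reducible): <chi, chi> = 4 > 1.

Justification: <chi, chi> = (1/|G|) sum_C |C| * |chi(C)|^2 = (1/12)[1*|2|^2 + 3*|2|^2 + 4*|2*exp(-2*I*pi/3)|^2 + 4*|2*exp(2*I*pi/3)|^2]
  = (1/12)[(4) + (12) + (16) + (16)] = 48/12 = 4.
(Exp terms are combined using exp(i*s)*conj(exp(i*t)) = exp(i*(s-t)), and sums of them are collapsed using the identity that for every m > 1 the m distinct m-th roots of unity sum to 0, e.g. 1 + exp(2*I*pi/3) + exp(-2*I*pi/3) = 0.)
A character is irreducible iff <chi, chi> = 1, so this representation is reducible.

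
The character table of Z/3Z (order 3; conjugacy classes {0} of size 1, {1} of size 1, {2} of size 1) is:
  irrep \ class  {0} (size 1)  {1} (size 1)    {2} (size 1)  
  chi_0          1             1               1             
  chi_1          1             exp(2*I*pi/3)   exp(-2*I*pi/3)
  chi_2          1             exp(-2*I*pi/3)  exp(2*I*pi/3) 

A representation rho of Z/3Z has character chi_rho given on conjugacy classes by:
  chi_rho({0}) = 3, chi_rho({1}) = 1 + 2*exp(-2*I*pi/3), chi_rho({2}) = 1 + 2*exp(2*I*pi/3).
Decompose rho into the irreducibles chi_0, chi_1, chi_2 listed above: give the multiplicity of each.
Multiplicities: chi_0: 1, chi_1: 0, chi_2: 2.

Use <chi_rho, chi> = (1/|G|) sum_C |C| * chi_rho(C) * conj(chi(C)) with |G| = 3 for each irreducible chi in the table:
  <chi_rho, chi_0> = (1/3)[1*(3)*conj(1) + 1*(1 + 2*exp(-2*I*pi/3))*conj(1) + 1*(1 + 2*exp(2*I*pi/3))*conj(1)]
      = (1/3)[(3) + (1 + 2*exp(-2*I*pi/3)) + (1 + 2*exp(2*I*pi/3))] = 3/3 = 1
  <chi_rho, chi_1> = (1/3)[1*(3)*conj(1) + 1*(1 + 2*exp(-2*I*pi/3))*conj(exp(2*I*pi/3)) + 1*(1 + 2*exp(2*I*pi/3))*conj(exp(-2*I*pi/3))]
      = (1/3)[(3) + (exp(-2*I*pi/3) + 2*exp(2*I*pi/3)) + (2*exp(-2*I*pi/3) + exp(2*I*pi/3))] = 0/3 = 0
  <chi_rho, chi_2> = (1/3)[1*(3)*conj(1) + 1*(1 + 2*exp(-2*I*pi/3))*conj(exp(-2*I*pi/3)) + 1*(1 + 2*exp(2*I*pi/3))*conj(exp(2*I*pi/3))]
      = (1/3)[(3) + (2 + exp(2*I*pi/3)) + (2 + exp(-2*I*pi/3))] = 6/3 = 2
(Exp terms are combined using exp(i*s)*conj(exp(i*t)) = exp(i*(s-t)), and sums of them are collapsed using the identity that for every m > 1 the m distinct m-th roots of unity sum to 0, e.g. 1 + exp(2*I*pi/3) + exp(-2*I*pi/3) = 0.)
Dimension check: dim(rho) = sum (mult * dim) = 1*1 + 0*1 + 2*1 = 3 = chi_rho(e) = 3.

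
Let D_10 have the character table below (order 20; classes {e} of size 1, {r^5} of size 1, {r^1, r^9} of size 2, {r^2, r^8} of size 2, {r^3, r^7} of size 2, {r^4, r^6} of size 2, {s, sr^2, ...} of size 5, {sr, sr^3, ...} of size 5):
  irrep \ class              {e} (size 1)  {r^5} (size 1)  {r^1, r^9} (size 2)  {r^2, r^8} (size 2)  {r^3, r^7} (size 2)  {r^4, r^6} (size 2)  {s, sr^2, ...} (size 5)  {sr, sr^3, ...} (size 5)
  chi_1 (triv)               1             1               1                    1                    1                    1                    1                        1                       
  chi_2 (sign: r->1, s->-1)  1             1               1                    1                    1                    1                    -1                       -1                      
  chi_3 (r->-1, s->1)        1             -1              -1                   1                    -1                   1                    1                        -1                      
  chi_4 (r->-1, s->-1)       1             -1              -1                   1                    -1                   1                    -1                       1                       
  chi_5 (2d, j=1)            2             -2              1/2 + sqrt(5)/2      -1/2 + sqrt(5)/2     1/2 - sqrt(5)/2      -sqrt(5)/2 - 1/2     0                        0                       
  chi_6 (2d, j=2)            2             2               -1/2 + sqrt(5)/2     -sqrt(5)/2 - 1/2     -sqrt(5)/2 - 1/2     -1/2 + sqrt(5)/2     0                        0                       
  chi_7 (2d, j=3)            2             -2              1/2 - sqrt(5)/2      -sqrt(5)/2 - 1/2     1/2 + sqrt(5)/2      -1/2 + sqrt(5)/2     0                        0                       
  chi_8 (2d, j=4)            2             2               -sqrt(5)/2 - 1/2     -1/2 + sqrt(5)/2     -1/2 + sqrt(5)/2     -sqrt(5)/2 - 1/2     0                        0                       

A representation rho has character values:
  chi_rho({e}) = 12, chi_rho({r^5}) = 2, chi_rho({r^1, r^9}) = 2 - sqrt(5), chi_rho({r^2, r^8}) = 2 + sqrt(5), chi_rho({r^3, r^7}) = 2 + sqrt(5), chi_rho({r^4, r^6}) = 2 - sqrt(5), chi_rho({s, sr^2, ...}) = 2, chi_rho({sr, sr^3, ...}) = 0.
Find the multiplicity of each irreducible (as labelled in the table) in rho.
Multiplicities: chi_1: 2, chi_2: 1, chi_3: 1, chi_4: 0, chi_5: 1, chi_6: 0, chi_7: 1, chi_8: 2.

Use <chi_rho, chi> = (1/|G|) sum_C |C| * chi_rho(C) * conj(chi(C)) with |G| = 20 for each irreducible chi in the table:
  <chi_rho, chi_1> = (1/20)[1*(12)*conj(1) + 1*(2)*conj(1) + 2*(2 - sqrt(5))*conj(1) + 2*(2 + sqrt(5))*conj(1) + 2*(2 + sqrt(5))*conj(1) + 2*(2 - sqrt(5))*conj(1) + 5*(2)*conj(1) + 5*(0)*conj(1)]
      = (1/20)[(12) + (2) + (4 - 2*sqrt(5)) + (4 + 2*sqrt(5)) + (4 + 2*sqrt(5)) + (4 - 2*sqrt(5)) + (10) + (0)] = 40/20 = 2
  <chi_rho, chi_2> = (1/20)[1*(12)*conj(1) + 1*(2)*conj(1) + 2*(2 - sqrt(5))*conj(1) + 2*(2 + sqrt(5))*conj(1) + 2*(2 + sqrt(5))*conj(1) + 2*(2 - sqrt(5))*conj(1) + 5*(2)*conj(-1) + 5*(0)*conj(-1)]
      = (1/20)[(12) + (2) + (4 - 2*sqrt(5)) + (4 + 2*sqrt(5)) + (4 + 2*sqrt(5)) + (4 - 2*sqrt(5)) + (-10) + (0)] = 20/20 = 1
  <chi_rho, chi_3> = (1/20)[1*(12)*conj(1) + 1*(2)*conj(-1) + 2*(2 - sqrt(5))*conj(-1) + 2*(2 + sqrt(5))*conj(1) + 2*(2 + sqrt(5))*conj(-1) + 2*(2 - sqrt(5))*conj(1) + 5*(2)*conj(1) + 5*(0)*conj(-1)]
      = (1/20)[(12) + (-2) + (-4 + 2*sqrt(5)) + (4 + 2*sqrt(5)) + (-2*sqrt(5) - 4) + (4 - 2*sqrt(5)) + (10) + (0)] = 20/20 = 1
  <chi_rho, chi_4> = (1/20)[1*(12)*conj(1) + 1*(2)*conj(-1) + 2*(2 - sqrt(5))*conj(-1) + 2*(2 + sqrt(5))*conj(1) + 2*(2 + sqrt(5))*conj(-1) + 2*(2 - sqrt(5))*conj(1) + 5*(2)*conj(-1) + 5*(0)*conj(1)]
      = (1/20)[(12) + (-2) + (-4 + 2*sqrt(5)) + (4 + 2*sqrt(5)) + (-2*sqrt(5) - 4) + (4 - 2*sqrt(5)) + (-10) + (0)] = 0/20 = 0
  <chi_rho, chi_5> = (1/20)[1*(12)*conj(2) + 1*(2)*conj(-2) + 2*(2 - sqrt(5))*conj(1/2 + sqrt(5)/2) + 2*(2 + sqrt(5))*conj(-1/2 + sqrt(5)/2) + 2*(2 + sqrt(5))*conj(1/2 - sqrt(5)/2) + 2*(2 - sqrt(5))*conj(-sqrt(5)/2 - 1/2) + 5*(2)*conj(0) + 5*(0)*conj(0)]
      = (1/20)[(24) + (-4) + (-3 + sqrt(5)) + (sqrt(5) + 3) + (-3 - sqrt(5)) + (3 - sqrt(5)) + (0) + (0)] = 20/20 = 1
  <chi_rho, chi_6> = (1/20)[1*(12)*conj(2) + 1*(2)*conj(2) + 2*(2 - sqrt(5))*conj(-1/2 + sqrt(5)/2) + 2*(2 + sqrt(5))*conj(-sqrt(5)/2 - 1/2) + 2*(2 + sqrt(5))*conj(-sqrt(5)/2 - 1/2) + 2*(2 - sqrt(5))*conj(-1/2 + sqrt(5)/2) + 5*(2)*conj(0) + 5*(0)*conj(0)]
      = (1/20)[(24) + (4) + (-7 + 3*sqrt(5)) + (-7 - 3*sqrt(5)) + (-7 - 3*sqrt(5)) + (-7 + 3*sqrt(5)) + (0) + (0)] = 0/20 = 0
  <chi_rho, chi_7> = (1/20)[1*(12)*conj(2) + 1*(2)*conj(-2) + 2*(2 - sqrt(5))*conj(1/2 - sqrt(5)/2) + 2*(2 + sqrt(5))*conj(-sqrt(5)/2 - 1/2) + 2*(2 + sqrt(5))*conj(1/2 + sqrt(5)/2) + 2*(2 - sqrt(5))*conj(-1/2 + sqrt(5)/2) + 5*(2)*conj(0) + 5*(0)*conj(0)]
      = (1/20)[(24) + (-4) + (7 - 3*sqrt(5)) + (-7 - 3*sqrt(5)) + (3*sqrt(5) + 7) + (-7 + 3*sqrt(5)) + (0) + (0)] = 20/20 = 1
  <chi_rho, chi_8> = (1/20)[1*(12)*conj(2) + 1*(2)*conj(2) + 2*(2 - sqrt(5))*conj(-sqrt(5)/2 - 1/2) + 2*(2 + sqrt(5))*conj(-1/2 + sqrt(5)/2) + 2*(2 + sqrt(5))*conj(-1/2 + sqrt(5)/2) + 2*(2 - sqrt(5))*conj(-sqrt(5)/2 - 1/2) + 5*(2)*conj(0) + 5*(0)*conj(0)]
      = (1/20)[(24) + (4) + (3 - sqrt(5)) + (sqrt(5) + 3) + (sqrt(5) + 3) + (3 - sqrt(5)) + (0) + (0)] = 40/20 = 2
Dimension check: dim(rho) = sum (mult * dim) = 2*1 + 1*1 + 1*1 + 0*1 + 1*2 + 0*2 + 1*2 + 2*2 = 12 = chi_rho(e) = 12.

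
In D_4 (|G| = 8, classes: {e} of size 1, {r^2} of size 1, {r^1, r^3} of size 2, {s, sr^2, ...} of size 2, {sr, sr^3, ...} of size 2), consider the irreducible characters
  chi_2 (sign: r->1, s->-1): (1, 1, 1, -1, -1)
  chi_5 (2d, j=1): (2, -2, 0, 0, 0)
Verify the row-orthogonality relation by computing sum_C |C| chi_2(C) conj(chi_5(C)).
Sum = 0; so <chi_2, chi_5> = 0 (distinct irreducibles are orthogonal).

Why: Compute term by term over conjugacy classes (|C| * chi_2(C) * conj(chi_5(C))):
  1*(1)*conj(2) + 1*(1)*conj(-2) + 2*(1)*conj(0) + 2*(-1)*conj(0) + 2*(-1)*conj(0)
  = (2) + (-2) + (0) + (0) + (0)
  = 0.
Dividing by |G| = 8 gives 0/8 = 0, matching the row-orthogonality relation <chi_2, chi_5> = [chi_2 = chi_5].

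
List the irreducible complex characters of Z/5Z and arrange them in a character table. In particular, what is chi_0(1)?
Character table of Z/5Z (irreps indexed chi_0,...,chi_4 with chi_k(m) = zeta_5^(k*m), zeta_5 = exp(2*pi*i/5)):
  irrep \ class  {0} (size 1)  {1} (size 1)    {2} (size 1)    {3} (size 1)    {4} (size 1)  
  chi_0          1             1               1               1               1             
  chi_1          1             exp(2*I*pi/5)   exp(4*I*pi/5)   exp(-4*I*pi/5)  exp(-2*I*pi/5)
  chi_2          1             exp(4*I*pi/5)   exp(-2*I*pi/5)  exp(2*I*pi/5)   exp(-4*I*pi/5)
  chi_3          1             exp(-4*I*pi/5)  exp(2*I*pi/5)   exp(-2*I*pi/5)  exp(4*I*pi/5) 
  chi_4          1             exp(-2*I*pi/5)  exp(-4*I*pi/5)  exp(4*I*pi/5)   exp(2*I*pi/5) 

Spot check: chi_0(1) = zeta_5^(0*1) = zeta_5^0 = 1.

Solution. Z/5Z is abelian, so all 5 irreducible complex representations are 1-dimensional. They are given by chi_k(m) = zeta_5^(k*m) for k = 0,...,4. Row orthogonality: sum_m chi_k(m) conj(chi_l(m)) = 5 * [k = l].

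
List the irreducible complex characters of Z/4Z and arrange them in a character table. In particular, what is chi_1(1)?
Character table of Z/4Z (irreps indexed chi_0,...,chi_3 with chi_k(m) = zeta_4^(k*m), zeta_4 = exp(2*pi*i/4)):
  irrep \ class  {0} (size 1)  {1} (size 1)  {2} (size 1)  {3} (size 1)
  chi_0          1             1             1             1           
  chi_1          1             I             -1            -I          
  chi_2          1             -1            1             -1          
  chi_3          1             -I            -1            I           

Spot check: chi_1(1) = zeta_4^(1*1) = zeta_4^1 = I.

Details: Z/4Z is abelian, so all 4 irreducible complex representations are 1-dimensional. They are given by chi_k(m) = zeta_4^(k*m) for k = 0,...,3. Row orthogonality: sum_m chi_k(m) conj(chi_l(m)) = 4 * [k = l].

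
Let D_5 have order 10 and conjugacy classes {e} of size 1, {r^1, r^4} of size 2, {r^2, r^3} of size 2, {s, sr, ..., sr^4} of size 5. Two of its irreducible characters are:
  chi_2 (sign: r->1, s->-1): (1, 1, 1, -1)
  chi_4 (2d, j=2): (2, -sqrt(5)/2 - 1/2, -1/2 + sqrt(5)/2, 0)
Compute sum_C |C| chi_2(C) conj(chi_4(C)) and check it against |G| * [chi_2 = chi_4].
Sum = 0; so <chi_2, chi_4> = 0 (distinct irreducibles are orthogonal).

Justification: Compute term by term over conjugacy classes (|C| * chi_2(C) * conj(chi_4(C))):
  1*(1)*conj(2) + 2*(1)*conj(-sqrt(5)/2 - 1/2) + 2*(1)*conj(-1/2 + sqrt(5)/2) + 5*(-1)*conj(0)
  = (2) + (-sqrt(5) - 1) + (-1 + sqrt(5)) + (0)
  = 0.
Dividing by |G| = 10 gives 0/10 = 0, matching the row-orthogonality relation <chi_2, chi_4> = [chi_2 = chi_4].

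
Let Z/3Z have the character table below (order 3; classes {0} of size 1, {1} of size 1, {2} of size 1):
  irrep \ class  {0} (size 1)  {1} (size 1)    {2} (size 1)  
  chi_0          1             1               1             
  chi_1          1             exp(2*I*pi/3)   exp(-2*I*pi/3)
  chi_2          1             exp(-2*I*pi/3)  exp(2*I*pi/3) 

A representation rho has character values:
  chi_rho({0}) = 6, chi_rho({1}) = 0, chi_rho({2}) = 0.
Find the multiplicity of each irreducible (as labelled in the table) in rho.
Multiplicities: chi_0: 2, chi_1: 2, chi_2: 2.

Derivation: Use <chi_rho, chi> = (1/|G|) sum_C |C| * chi_rho(C) * conj(chi(C)) with |G| = 3 for each irreducible chi in the table:
  <chi_rho, chi_0> = (1/3)[1*(6)*conj(1) + 1*(0)*conj(1) + 1*(0)*conj(1)]
      = (1/3)[(6) + (0) + (0)] = 6/3 = 2
  <chi_rho, chi_1> = (1/3)[1*(6)*conj(1) + 1*(0)*conj(exp(2*I*pi/3)) + 1*(0)*conj(exp(-2*I*pi/3))]
      = (1/3)[(6) + (0) + (0)] = 6/3 = 2
  <chi_rho, chi_2> = (1/3)[1*(6)*conj(1) + 1*(0)*conj(exp(-2*I*pi/3)) + 1*(0)*conj(exp(2*I*pi/3))]
      = (1/3)[(6) + (0) + (0)] = 6/3 = 2
(Exp terms are combined using exp(i*s)*conj(exp(i*t)) = exp(i*(s-t)), and sums of them are collapsed using the identity that for every m > 1 the m distinct m-th roots of unity sum to 0, e.g. 1 + exp(2*I*pi/3) + exp(-2*I*pi/3) = 0.)
Dimension check: dim(rho) = sum (mult * dim) = 2*1 + 2*1 + 2*1 = 6 = chi_rho(e) = 6.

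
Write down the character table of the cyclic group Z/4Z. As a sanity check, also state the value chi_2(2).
Character table of Z/4Z (irreps indexed chi_0,...,chi_3 with chi_k(m) = zeta_4^(k*m), zeta_4 = exp(2*pi*i/4)):
  irrep \ class  {0} (size 1)  {1} (size 1)  {2} (size 1)  {3} (size 1)
  chi_0          1             1             1             1           
  chi_1          1             I             -1            -I          
  chi_2          1             -1            1             -1          
  chi_3          1             -I            -1            I           

Spot check: chi_2(2) = zeta_4^(2*2) = zeta_4^4 = 1.

Why: Z/4Z is abelian, so all 4 irreducible complex representations are 1-dimensional. They are given by chi_k(m) = zeta_4^(k*m) for k = 0,...,3. Row orthogonality: sum_m chi_k(m) conj(chi_l(m)) = 4 * [k = l].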